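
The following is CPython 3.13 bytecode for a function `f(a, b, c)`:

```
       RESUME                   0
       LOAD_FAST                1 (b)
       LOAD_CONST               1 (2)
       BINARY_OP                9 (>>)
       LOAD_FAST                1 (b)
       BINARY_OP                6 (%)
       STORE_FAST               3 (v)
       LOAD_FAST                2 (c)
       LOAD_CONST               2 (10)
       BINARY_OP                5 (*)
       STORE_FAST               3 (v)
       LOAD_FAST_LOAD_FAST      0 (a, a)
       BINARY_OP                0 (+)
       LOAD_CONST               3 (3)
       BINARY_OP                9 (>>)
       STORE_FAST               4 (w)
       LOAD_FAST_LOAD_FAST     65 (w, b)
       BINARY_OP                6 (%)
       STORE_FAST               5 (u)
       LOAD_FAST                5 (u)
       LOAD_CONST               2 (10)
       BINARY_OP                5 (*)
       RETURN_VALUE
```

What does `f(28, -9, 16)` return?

LOAD_FAST b → push -9. Stack: [-9]
LOAD_CONST → push 2. Stack: [-9, 2]
BINARY_OP >> → -9 >> 2 = -3. Stack: [-3]
LOAD_FAST b → push -9. Stack: [-3, -9]
BINARY_OP % → -3 % -9 = -3. Stack: [-3]
STORE_FAST v → v=-3. Stack: []
LOAD_FAST c → push 16. Stack: [16]
LOAD_CONST → push 10. Stack: [16, 10]
BINARY_OP * → 16 * 10 = 160. Stack: [160]
STORE_FAST v → v=160. Stack: []
LOAD_FAST_LOAD_FAST a,a → push 28,28. Stack: [28, 28]
BINARY_OP + → 28 + 28 = 56. Stack: [56]
LOAD_CONST → push 3. Stack: [56, 3]
BINARY_OP >> → 56 >> 3 = 7. Stack: [7]
STORE_FAST w → w=7. Stack: []
LOAD_FAST_LOAD_FAST w,b → push 7,-9. Stack: [7, -9]
BINARY_OP % → 7 % -9 = -2. Stack: [-2]
STORE_FAST u → u=-2. Stack: []
LOAD_FAST u → push -2. Stack: [-2]
LOAD_CONST → push 10. Stack: [-2, 10]
BINARY_OP * → -2 * 10 = -20. Stack: [-20]
RETURN_VALUE → return -20.

-20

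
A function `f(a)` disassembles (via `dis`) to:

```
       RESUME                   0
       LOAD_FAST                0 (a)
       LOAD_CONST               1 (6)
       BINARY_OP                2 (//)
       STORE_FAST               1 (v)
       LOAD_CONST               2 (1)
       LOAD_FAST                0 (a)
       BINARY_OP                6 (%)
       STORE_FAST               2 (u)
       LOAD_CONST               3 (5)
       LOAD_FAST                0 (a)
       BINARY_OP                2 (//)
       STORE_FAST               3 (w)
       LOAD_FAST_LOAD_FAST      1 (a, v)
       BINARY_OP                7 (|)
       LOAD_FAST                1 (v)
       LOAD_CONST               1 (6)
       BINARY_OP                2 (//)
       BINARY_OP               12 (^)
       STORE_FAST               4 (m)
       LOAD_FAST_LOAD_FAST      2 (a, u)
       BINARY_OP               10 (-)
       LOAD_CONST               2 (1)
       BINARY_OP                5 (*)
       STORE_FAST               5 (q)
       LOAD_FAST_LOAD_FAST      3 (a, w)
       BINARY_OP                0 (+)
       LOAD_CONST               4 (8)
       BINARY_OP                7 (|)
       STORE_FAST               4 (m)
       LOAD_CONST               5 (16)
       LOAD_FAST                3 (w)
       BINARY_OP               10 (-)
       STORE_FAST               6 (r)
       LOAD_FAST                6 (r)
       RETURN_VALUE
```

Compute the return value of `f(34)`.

LOAD_FAST a → push 34. Stack: [34]
LOAD_CONST → push 6. Stack: [34, 6]
BINARY_OP // → 34 // 6 = 5. Stack: [5]
STORE_FAST v → v=5. Stack: []
LOAD_CONST → push 1. Stack: [1]
LOAD_FAST a → push 34. Stack: [1, 34]
BINARY_OP % → 1 % 34 = 1. Stack: [1]
STORE_FAST u → u=1. Stack: []
LOAD_CONST → push 5. Stack: [5]
LOAD_FAST a → push 34. Stack: [5, 34]
BINARY_OP // → 5 // 34 = 0. Stack: [0]
STORE_FAST w → w=0. Stack: []
LOAD_FAST_LOAD_FAST a,v → push 34,5. Stack: [34, 5]
BINARY_OP | → 34 | 5 = 39. Stack: [39]
LOAD_FAST v → push 5. Stack: [39, 5]
LOAD_CONST → push 6. Stack: [39, 5, 6]
BINARY_OP // → 5 // 6 = 0. Stack: [39, 0]
BINARY_OP ^ → 39 ^ 0 = 39. Stack: [39]
STORE_FAST m → m=39. Stack: []
LOAD_FAST_LOAD_FAST a,u → push 34,1. Stack: [34, 1]
BINARY_OP - → 34 - 1 = 33. Stack: [33]
LOAD_CONST → push 1. Stack: [33, 1]
BINARY_OP * → 33 * 1 = 33. Stack: [33]
STORE_FAST q → q=33. Stack: []
LOAD_FAST_LOAD_FAST a,w → push 34,0. Stack: [34, 0]
BINARY_OP + → 34 + 0 = 34. Stack: [34]
LOAD_CONST → push 8. Stack: [34, 8]
BINARY_OP | → 34 | 8 = 42. Stack: [42]
STORE_FAST m → m=42. Stack: []
LOAD_CONST → push 16. Stack: [16]
LOAD_FAST w → push 0. Stack: [16, 0]
BINARY_OP - → 16 - 0 = 16. Stack: [16]
STORE_FAST r → r=16. Stack: []
LOAD_FAST r → push 16. Stack: [16]
RETURN_VALUE → return 16.

16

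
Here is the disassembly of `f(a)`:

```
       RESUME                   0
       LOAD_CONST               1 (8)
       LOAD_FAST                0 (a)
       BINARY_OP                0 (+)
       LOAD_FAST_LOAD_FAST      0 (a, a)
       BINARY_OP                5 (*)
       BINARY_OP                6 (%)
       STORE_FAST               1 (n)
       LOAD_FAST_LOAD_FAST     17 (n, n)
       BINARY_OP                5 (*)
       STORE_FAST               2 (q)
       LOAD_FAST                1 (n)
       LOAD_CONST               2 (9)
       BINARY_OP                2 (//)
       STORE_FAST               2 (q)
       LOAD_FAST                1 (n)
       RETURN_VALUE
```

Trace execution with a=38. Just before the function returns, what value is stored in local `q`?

5

LOAD_CONST → push 8. Stack: [8]
LOAD_FAST a → push 38. Stack: [8, 38]
BINARY_OP + → 8 + 38 = 46. Stack: [46]
LOAD_FAST_LOAD_FAST a,a → push 38,38. Stack: [46, 38, 38]
BINARY_OP * → 38 * 38 = 1444. Stack: [46, 1444]
BINARY_OP % → 46 % 1444 = 46. Stack: [46]
STORE_FAST n → n=46. Stack: []
LOAD_FAST_LOAD_FAST n,n → push 46,46. Stack: [46, 46]
BINARY_OP * → 46 * 46 = 2116. Stack: [2116]
STORE_FAST q → q=2116. Stack: []
LOAD_FAST n → push 46. Stack: [46]
LOAD_CONST → push 9. Stack: [46, 9]
BINARY_OP // → 46 // 9 = 5. Stack: [5]
STORE_FAST q → q=5. Stack: []
LOAD_FAST n → push 46. Stack: [46]
RETURN_VALUE → return 46.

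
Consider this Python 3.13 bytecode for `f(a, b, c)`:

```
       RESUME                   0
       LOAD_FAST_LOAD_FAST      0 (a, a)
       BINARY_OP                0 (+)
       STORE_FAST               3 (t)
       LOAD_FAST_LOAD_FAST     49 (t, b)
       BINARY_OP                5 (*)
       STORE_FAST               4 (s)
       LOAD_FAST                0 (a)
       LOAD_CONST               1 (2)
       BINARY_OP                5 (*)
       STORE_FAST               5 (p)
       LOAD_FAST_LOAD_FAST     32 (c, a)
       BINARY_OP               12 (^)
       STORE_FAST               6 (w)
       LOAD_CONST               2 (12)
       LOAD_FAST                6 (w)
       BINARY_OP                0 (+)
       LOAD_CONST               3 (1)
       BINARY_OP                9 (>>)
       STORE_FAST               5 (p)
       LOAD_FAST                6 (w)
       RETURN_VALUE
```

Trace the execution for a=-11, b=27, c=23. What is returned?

LOAD_FAST_LOAD_FAST a,a → push -11,-11. Stack: [-11, -11]
BINARY_OP + → -11 + -11 = -22. Stack: [-22]
STORE_FAST t → t=-22. Stack: []
LOAD_FAST_LOAD_FAST t,b → push -22,27. Stack: [-22, 27]
BINARY_OP * → -22 * 27 = -594. Stack: [-594]
STORE_FAST s → s=-594. Stack: []
LOAD_FAST a → push -11. Stack: [-11]
LOAD_CONST → push 2. Stack: [-11, 2]
BINARY_OP * → -11 * 2 = -22. Stack: [-22]
STORE_FAST p → p=-22. Stack: []
LOAD_FAST_LOAD_FAST c,a → push 23,-11. Stack: [23, -11]
BINARY_OP ^ → 23 ^ -11 = -30. Stack: [-30]
STORE_FAST w → w=-30. Stack: []
LOAD_CONST → push 12. Stack: [12]
LOAD_FAST w → push -30. Stack: [12, -30]
BINARY_OP + → 12 + -30 = -18. Stack: [-18]
LOAD_CONST → push 1. Stack: [-18, 1]
BINARY_OP >> → -18 >> 1 = -9. Stack: [-9]
STORE_FAST p → p=-9. Stack: []
LOAD_FAST w → push -30. Stack: [-30]
RETURN_VALUE → return -30.

-30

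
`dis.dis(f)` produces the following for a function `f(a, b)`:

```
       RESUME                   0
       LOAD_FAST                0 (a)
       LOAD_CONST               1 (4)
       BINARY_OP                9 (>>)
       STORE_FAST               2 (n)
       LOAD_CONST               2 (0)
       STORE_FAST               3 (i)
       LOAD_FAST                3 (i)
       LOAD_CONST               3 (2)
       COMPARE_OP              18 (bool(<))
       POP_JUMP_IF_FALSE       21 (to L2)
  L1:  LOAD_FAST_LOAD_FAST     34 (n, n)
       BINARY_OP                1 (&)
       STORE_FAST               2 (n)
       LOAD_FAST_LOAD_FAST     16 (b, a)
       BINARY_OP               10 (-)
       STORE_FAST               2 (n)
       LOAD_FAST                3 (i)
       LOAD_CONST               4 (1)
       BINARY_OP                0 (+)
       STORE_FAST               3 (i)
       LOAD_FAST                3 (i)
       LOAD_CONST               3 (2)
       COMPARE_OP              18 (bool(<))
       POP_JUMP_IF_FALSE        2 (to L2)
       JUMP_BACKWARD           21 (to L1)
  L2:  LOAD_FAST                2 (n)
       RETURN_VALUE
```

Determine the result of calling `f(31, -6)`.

-37

LOAD_FAST a → push 31. Stack: [31]
LOAD_CONST → push 4. Stack: [31, 4]
BINARY_OP >> → 31 >> 4 = 1. Stack: [1]
STORE_FAST n → n=1. Stack: []
LOAD_CONST → push 0. Stack: [0]
STORE_FAST i → i=0. Stack: []
LOAD_FAST i → push 0. Stack: [0]
LOAD_CONST → push 2. Stack: [0, 2]
COMPARE_OP bool(<) → 0 vs 2 = True. Stack: [True]
POP_JUMP_IF_FALSE → pop True; no jump. Stack: []
LOAD_FAST_LOAD_FAST n,n → push 1,1. Stack: [1, 1]
BINARY_OP & → 1 & 1 = 1. Stack: [1]
STORE_FAST n → n=1. Stack: []
LOAD_FAST_LOAD_FAST b,a → push -6,31. Stack: [-6, 31]
BINARY_OP - → -6 - 31 = -37. Stack: [-37]
STORE_FAST n → n=-37. Stack: []
LOAD_FAST i → push 0. Stack: [0]
LOAD_CONST → push 1. Stack: [0, 1]
BINARY_OP + → 0 + 1 = 1. Stack: [1]
STORE_FAST i → i=1. Stack: []
LOAD_FAST i → push 1. Stack: [1]
LOAD_CONST → push 2. Stack: [1, 2]
COMPARE_OP bool(<) → 1 vs 2 = True. Stack: [True]
POP_JUMP_IF_FALSE → pop True; no jump. Stack: []
LOAD_FAST_LOAD_FAST n,n → push -37,-37. Stack: [-37, -37]
BINARY_OP & → -37 & -37 = -37. Stack: [-37]
STORE_FAST n → n=-37. Stack: []
LOAD_FAST_LOAD_FAST b,a → push -6,31. Stack: [-6, 31]
BINARY_OP - → -6 - 31 = -37. Stack: [-37]
STORE_FAST n → n=-37. Stack: []
LOAD_FAST i → push 1. Stack: [1]
LOAD_CONST → push 1. Stack: [1, 1]
BINARY_OP + → 1 + 1 = 2. Stack: [2]
STORE_FAST i → i=2. Stack: []
LOAD_FAST i → push 2. Stack: [2]
LOAD_CONST → push 2. Stack: [2, 2]
COMPARE_OP bool(<) → 2 vs 2 = False. Stack: [False]
POP_JUMP_IF_FALSE → pop False; jump. Stack: []
LOAD_FAST n → push -37. Stack: [-37]
RETURN_VALUE → return -37.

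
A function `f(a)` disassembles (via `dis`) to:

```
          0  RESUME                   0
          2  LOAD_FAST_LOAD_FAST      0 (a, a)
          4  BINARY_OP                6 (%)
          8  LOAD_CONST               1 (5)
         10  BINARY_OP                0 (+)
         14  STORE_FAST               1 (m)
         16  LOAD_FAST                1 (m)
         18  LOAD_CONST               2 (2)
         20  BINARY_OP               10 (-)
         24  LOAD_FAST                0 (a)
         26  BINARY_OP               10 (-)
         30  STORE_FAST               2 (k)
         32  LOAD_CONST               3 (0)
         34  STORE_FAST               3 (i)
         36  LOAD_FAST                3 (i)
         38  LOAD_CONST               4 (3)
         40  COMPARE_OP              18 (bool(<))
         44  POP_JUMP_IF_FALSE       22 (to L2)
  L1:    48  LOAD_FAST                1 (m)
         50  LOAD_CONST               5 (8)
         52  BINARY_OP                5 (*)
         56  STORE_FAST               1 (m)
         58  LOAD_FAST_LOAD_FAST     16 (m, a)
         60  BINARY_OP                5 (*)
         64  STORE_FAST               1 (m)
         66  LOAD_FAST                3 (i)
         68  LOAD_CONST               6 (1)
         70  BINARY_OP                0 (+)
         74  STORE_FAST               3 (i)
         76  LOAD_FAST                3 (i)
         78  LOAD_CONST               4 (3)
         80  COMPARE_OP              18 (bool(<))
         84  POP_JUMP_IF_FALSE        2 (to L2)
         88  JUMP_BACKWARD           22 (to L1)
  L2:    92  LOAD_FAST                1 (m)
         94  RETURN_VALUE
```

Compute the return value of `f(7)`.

878080

LOAD_FAST_LOAD_FAST a,a → push 7,7. Stack: [7, 7]
BINARY_OP % → 7 % 7 = 0. Stack: [0]
LOAD_CONST → push 5. Stack: [0, 5]
BINARY_OP + → 0 + 5 = 5. Stack: [5]
STORE_FAST m → m=5. Stack: []
LOAD_FAST m → push 5. Stack: [5]
LOAD_CONST → push 2. Stack: [5, 2]
BINARY_OP - → 5 - 2 = 3. Stack: [3]
LOAD_FAST a → push 7. Stack: [3, 7]
BINARY_OP - → 3 - 7 = -4. Stack: [-4]
STORE_FAST k → k=-4. Stack: []
LOAD_CONST → push 0. Stack: [0]
STORE_FAST i → i=0. Stack: []
LOAD_FAST i → push 0. Stack: [0]
LOAD_CONST → push 3. Stack: [0, 3]
COMPARE_OP bool(<) → 0 vs 3 = True. Stack: [True]
POP_JUMP_IF_FALSE → pop True; no jump. Stack: []
LOAD_FAST m → push 5. Stack: [5]
LOAD_CONST → push 8. Stack: [5, 8]
BINARY_OP * → 5 * 8 = 40. Stack: [40]
STORE_FAST m → m=40. Stack: []
LOAD_FAST_LOAD_FAST m,a → push 40,7. Stack: [40, 7]
BINARY_OP * → 40 * 7 = 280. Stack: [280]
STORE_FAST m → m=280. Stack: []
LOAD_FAST i → push 0. Stack: [0]
LOAD_CONST → push 1. Stack: [0, 1]
BINARY_OP + → 0 + 1 = 1. Stack: [1]
STORE_FAST i → i=1. Stack: []
LOAD_FAST i → push 1. Stack: [1]
LOAD_CONST → push 3. Stack: [1, 3]
COMPARE_OP bool(<) → 1 vs 3 = True. Stack: [True]
POP_JUMP_IF_FALSE → pop True; no jump. Stack: []
LOAD_FAST m → push 280. Stack: [280]
LOAD_CONST → push 8. Stack: [280, 8]
BINARY_OP * → 280 * 8 = 2240. Stack: [2240]
STORE_FAST m → m=2240. Stack: []
LOAD_FAST_LOAD_FAST m,a → push 2240,7. Stack: [2240, 7]
BINARY_OP * → 2240 * 7 = 15680. Stack: [15680]
STORE_FAST m → m=15680. Stack: []
LOAD_FAST i → push 1. Stack: [1]
LOAD_CONST → push 1. Stack: [1, 1]
BINARY_OP + → 1 + 1 = 2. Stack: [2]
STORE_FAST i → i=2. Stack: []
LOAD_FAST i → push 2. Stack: [2]
LOAD_CONST → push 3. Stack: [2, 3]
COMPARE_OP bool(<) → 2 vs 3 = True. Stack: [True]
POP_JUMP_IF_FALSE → pop True; no jump. Stack: []
LOAD_FAST m → push 15680. Stack: [15680]
LOAD_CONST → push 8. Stack: [15680, 8]
BINARY_OP * → 15680 * 8 = 125440. Stack: [125440]
STORE_FAST m → m=125440. Stack: []
LOAD_FAST_LOAD_FAST m,a → push 125440,7. Stack: [125440, 7]
BINARY_OP * → 125440 * 7 = 878080. Stack: [878080]
STORE_FAST m → m=878080. Stack: []
LOAD_FAST i → push 2. Stack: [2]
LOAD_CONST → push 1. Stack: [2, 1]
BINARY_OP + → 2 + 1 = 3. Stack: [3]
STORE_FAST i → i=3. Stack: []
LOAD_FAST i → push 3. Stack: [3]
LOAD_CONST → push 3. Stack: [3, 3]
COMPARE_OP bool(<) → 3 vs 3 = False. Stack: [False]
POP_JUMP_IF_FALSE → pop False; jump. Stack: []
LOAD_FAST m → push 878080. Stack: [878080]
RETURN_VALUE → return 878080.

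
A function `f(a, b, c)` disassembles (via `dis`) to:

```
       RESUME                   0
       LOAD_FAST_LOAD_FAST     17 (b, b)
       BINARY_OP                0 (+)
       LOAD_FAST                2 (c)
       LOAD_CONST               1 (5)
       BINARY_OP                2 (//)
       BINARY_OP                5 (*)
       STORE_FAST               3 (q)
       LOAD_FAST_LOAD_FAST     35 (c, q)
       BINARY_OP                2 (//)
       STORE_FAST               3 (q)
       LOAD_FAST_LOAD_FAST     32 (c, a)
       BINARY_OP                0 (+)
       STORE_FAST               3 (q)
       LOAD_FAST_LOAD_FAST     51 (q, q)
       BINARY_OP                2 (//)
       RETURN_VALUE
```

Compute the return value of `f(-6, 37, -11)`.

LOAD_FAST_LOAD_FAST b,b → push 37,37. Stack: [37, 37]
BINARY_OP + → 37 + 37 = 74. Stack: [74]
LOAD_FAST c → push -11. Stack: [74, -11]
LOAD_CONST → push 5. Stack: [74, -11, 5]
BINARY_OP // → -11 // 5 = -3. Stack: [74, -3]
BINARY_OP * → 74 * -3 = -222. Stack: [-222]
STORE_FAST q → q=-222. Stack: []
LOAD_FAST_LOAD_FAST c,q → push -11,-222. Stack: [-11, -222]
BINARY_OP // → -11 // -222 = 0. Stack: [0]
STORE_FAST q → q=0. Stack: []
LOAD_FAST_LOAD_FAST c,a → push -11,-6. Stack: [-11, -6]
BINARY_OP + → -11 + -6 = -17. Stack: [-17]
STORE_FAST q → q=-17. Stack: []
LOAD_FAST_LOAD_FAST q,q → push -17,-17. Stack: [-17, -17]
BINARY_OP // → -17 // -17 = 1. Stack: [1]
RETURN_VALUE → return 1.

1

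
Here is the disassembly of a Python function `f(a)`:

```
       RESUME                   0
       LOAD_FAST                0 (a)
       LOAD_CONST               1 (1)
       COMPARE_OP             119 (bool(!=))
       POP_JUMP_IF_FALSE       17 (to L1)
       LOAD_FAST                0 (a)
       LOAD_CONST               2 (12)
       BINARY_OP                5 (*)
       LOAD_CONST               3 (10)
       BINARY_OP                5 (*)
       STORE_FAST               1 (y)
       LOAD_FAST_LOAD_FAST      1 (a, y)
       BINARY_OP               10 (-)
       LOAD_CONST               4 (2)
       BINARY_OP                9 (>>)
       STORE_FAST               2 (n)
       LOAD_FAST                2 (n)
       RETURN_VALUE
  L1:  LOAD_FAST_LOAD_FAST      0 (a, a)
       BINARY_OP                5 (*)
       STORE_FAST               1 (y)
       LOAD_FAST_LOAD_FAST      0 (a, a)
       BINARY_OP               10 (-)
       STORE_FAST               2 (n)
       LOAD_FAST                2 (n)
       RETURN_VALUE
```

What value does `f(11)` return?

-328

LOAD_FAST a → push 11. Stack: [11]
LOAD_CONST → push 1. Stack: [11, 1]
COMPARE_OP bool(!=) → 11 vs 1 = True. Stack: [True]
POP_JUMP_IF_FALSE → pop True; no jump. Stack: []
LOAD_FAST a → push 11. Stack: [11]
LOAD_CONST → push 12. Stack: [11, 12]
BINARY_OP * → 11 * 12 = 132. Stack: [132]
LOAD_CONST → push 10. Stack: [132, 10]
BINARY_OP * → 132 * 10 = 1320. Stack: [1320]
STORE_FAST y → y=1320. Stack: []
LOAD_FAST_LOAD_FAST a,y → push 11,1320. Stack: [11, 1320]
BINARY_OP - → 11 - 1320 = -1309. Stack: [-1309]
LOAD_CONST → push 2. Stack: [-1309, 2]
BINARY_OP >> → -1309 >> 2 = -328. Stack: [-328]
STORE_FAST n → n=-328. Stack: []
LOAD_FAST n → push -328. Stack: [-328]
RETURN_VALUE → return -328.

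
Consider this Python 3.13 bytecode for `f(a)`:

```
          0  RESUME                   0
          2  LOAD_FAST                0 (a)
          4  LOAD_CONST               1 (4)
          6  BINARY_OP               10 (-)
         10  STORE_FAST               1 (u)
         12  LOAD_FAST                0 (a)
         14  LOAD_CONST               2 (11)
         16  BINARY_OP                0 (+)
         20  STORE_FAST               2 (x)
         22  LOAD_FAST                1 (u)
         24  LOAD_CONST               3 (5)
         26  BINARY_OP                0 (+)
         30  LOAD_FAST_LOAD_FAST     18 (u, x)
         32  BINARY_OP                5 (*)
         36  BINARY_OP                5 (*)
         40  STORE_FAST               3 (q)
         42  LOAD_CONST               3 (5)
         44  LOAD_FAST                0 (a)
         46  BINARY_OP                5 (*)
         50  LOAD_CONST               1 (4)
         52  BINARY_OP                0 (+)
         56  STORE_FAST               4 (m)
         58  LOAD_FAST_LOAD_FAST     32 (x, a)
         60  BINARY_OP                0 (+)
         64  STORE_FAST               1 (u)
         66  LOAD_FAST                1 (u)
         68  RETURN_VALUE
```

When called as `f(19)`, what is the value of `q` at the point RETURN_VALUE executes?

9000

LOAD_FAST a → push 19. Stack: [19]
LOAD_CONST → push 4. Stack: [19, 4]
BINARY_OP - → 19 - 4 = 15. Stack: [15]
STORE_FAST u → u=15. Stack: []
LOAD_FAST a → push 19. Stack: [19]
LOAD_CONST → push 11. Stack: [19, 11]
BINARY_OP + → 19 + 11 = 30. Stack: [30]
STORE_FAST x → x=30. Stack: []
LOAD_FAST u → push 15. Stack: [15]
LOAD_CONST → push 5. Stack: [15, 5]
BINARY_OP + → 15 + 5 = 20. Stack: [20]
LOAD_FAST_LOAD_FAST u,x → push 15,30. Stack: [20, 15, 30]
BINARY_OP * → 15 * 30 = 450. Stack: [20, 450]
BINARY_OP * → 20 * 450 = 9000. Stack: [9000]
STORE_FAST q → q=9000. Stack: []
LOAD_CONST → push 5. Stack: [5]
LOAD_FAST a → push 19. Stack: [5, 19]
BINARY_OP * → 5 * 19 = 95. Stack: [95]
LOAD_CONST → push 4. Stack: [95, 4]
BINARY_OP + → 95 + 4 = 99. Stack: [99]
STORE_FAST m → m=99. Stack: []
LOAD_FAST_LOAD_FAST x,a → push 30,19. Stack: [30, 19]
BINARY_OP + → 30 + 19 = 49. Stack: [49]
STORE_FAST u → u=49. Stack: []
LOAD_FAST u → push 49. Stack: [49]
RETURN_VALUE → return 49.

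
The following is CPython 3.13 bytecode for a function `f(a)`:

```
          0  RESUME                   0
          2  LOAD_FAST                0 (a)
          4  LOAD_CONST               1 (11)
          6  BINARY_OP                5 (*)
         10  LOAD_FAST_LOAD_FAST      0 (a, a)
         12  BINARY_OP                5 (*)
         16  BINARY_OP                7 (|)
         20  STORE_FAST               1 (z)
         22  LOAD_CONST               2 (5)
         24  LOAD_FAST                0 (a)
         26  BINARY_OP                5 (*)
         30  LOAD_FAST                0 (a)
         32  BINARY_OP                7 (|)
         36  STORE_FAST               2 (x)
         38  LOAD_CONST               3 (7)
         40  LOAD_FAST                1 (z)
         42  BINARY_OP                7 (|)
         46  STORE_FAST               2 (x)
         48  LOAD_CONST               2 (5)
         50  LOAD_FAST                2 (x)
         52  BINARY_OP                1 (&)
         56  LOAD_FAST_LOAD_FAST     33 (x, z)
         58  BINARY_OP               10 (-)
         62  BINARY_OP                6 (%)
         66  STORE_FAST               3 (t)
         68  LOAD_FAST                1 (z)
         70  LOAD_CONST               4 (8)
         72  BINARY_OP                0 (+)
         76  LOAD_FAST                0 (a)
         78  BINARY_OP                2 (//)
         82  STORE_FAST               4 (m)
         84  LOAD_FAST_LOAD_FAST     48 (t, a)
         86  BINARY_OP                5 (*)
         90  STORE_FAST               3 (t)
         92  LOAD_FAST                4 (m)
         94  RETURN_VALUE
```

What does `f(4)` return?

LOAD_FAST a → push 4. Stack: [4]
LOAD_CONST → push 11. Stack: [4, 11]
BINARY_OP * → 4 * 11 = 44. Stack: [44]
LOAD_FAST_LOAD_FAST a,a → push 4,4. Stack: [44, 4, 4]
BINARY_OP * → 4 * 4 = 16. Stack: [44, 16]
BINARY_OP | → 44 | 16 = 60. Stack: [60]
STORE_FAST z → z=60. Stack: []
LOAD_CONST → push 5. Stack: [5]
LOAD_FAST a → push 4. Stack: [5, 4]
BINARY_OP * → 5 * 4 = 20. Stack: [20]
LOAD_FAST a → push 4. Stack: [20, 4]
BINARY_OP | → 20 | 4 = 20. Stack: [20]
STORE_FAST x → x=20. Stack: []
LOAD_CONST → push 7. Stack: [7]
LOAD_FAST z → push 60. Stack: [7, 60]
BINARY_OP | → 7 | 60 = 63. Stack: [63]
STORE_FAST x → x=63. Stack: []
LOAD_CONST → push 5. Stack: [5]
LOAD_FAST x → push 63. Stack: [5, 63]
BINARY_OP & → 5 & 63 = 5. Stack: [5]
LOAD_FAST_LOAD_FAST x,z → push 63,60. Stack: [5, 63, 60]
BINARY_OP - → 63 - 60 = 3. Stack: [5, 3]
BINARY_OP % → 5 % 3 = 2. Stack: [2]
STORE_FAST t → t=2. Stack: []
LOAD_FAST z → push 60. Stack: [60]
LOAD_CONST → push 8. Stack: [60, 8]
BINARY_OP + → 60 + 8 = 68. Stack: [68]
LOAD_FAST a → push 4. Stack: [68, 4]
BINARY_OP // → 68 // 4 = 17. Stack: [17]
STORE_FAST m → m=17. Stack: []
LOAD_FAST_LOAD_FAST t,a → push 2,4. Stack: [2, 4]
BINARY_OP * → 2 * 4 = 8. Stack: [8]
STORE_FAST t → t=8. Stack: []
LOAD_FAST m → push 17. Stack: [17]
RETURN_VALUE → return 17.

17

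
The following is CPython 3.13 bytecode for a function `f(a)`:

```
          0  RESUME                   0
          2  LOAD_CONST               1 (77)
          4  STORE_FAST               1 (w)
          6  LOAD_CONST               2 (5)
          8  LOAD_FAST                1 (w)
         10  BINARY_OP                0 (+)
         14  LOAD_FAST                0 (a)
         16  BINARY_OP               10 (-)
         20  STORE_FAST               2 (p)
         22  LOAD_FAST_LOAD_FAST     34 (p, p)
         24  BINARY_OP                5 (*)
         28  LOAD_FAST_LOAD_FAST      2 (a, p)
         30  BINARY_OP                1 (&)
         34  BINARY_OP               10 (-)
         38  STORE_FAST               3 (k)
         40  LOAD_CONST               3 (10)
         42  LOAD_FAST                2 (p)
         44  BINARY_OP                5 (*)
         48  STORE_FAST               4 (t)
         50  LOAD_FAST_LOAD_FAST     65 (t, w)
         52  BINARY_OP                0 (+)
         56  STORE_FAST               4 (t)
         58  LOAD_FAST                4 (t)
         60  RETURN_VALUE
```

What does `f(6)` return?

LOAD_CONST → push 77. Stack: [77]
STORE_FAST w → w=77. Stack: []
LOAD_CONST → push 5. Stack: [5]
LOAD_FAST w → push 77. Stack: [5, 77]
BINARY_OP + → 5 + 77 = 82. Stack: [82]
LOAD_FAST a → push 6. Stack: [82, 6]
BINARY_OP - → 82 - 6 = 76. Stack: [76]
STORE_FAST p → p=76. Stack: []
LOAD_FAST_LOAD_FAST p,p → push 76,76. Stack: [76, 76]
BINARY_OP * → 76 * 76 = 5776. Stack: [5776]
LOAD_FAST_LOAD_FAST a,p → push 6,76. Stack: [5776, 6, 76]
BINARY_OP & → 6 & 76 = 4. Stack: [5776, 4]
BINARY_OP - → 5776 - 4 = 5772. Stack: [5772]
STORE_FAST k → k=5772. Stack: []
LOAD_CONST → push 10. Stack: [10]
LOAD_FAST p → push 76. Stack: [10, 76]
BINARY_OP * → 10 * 76 = 760. Stack: [760]
STORE_FAST t → t=760. Stack: []
LOAD_FAST_LOAD_FAST t,w → push 760,77. Stack: [760, 77]
BINARY_OP + → 760 + 77 = 837. Stack: [837]
STORE_FAST t → t=837. Stack: []
LOAD_FAST t → push 837. Stack: [837]
RETURN_VALUE → return 837.

837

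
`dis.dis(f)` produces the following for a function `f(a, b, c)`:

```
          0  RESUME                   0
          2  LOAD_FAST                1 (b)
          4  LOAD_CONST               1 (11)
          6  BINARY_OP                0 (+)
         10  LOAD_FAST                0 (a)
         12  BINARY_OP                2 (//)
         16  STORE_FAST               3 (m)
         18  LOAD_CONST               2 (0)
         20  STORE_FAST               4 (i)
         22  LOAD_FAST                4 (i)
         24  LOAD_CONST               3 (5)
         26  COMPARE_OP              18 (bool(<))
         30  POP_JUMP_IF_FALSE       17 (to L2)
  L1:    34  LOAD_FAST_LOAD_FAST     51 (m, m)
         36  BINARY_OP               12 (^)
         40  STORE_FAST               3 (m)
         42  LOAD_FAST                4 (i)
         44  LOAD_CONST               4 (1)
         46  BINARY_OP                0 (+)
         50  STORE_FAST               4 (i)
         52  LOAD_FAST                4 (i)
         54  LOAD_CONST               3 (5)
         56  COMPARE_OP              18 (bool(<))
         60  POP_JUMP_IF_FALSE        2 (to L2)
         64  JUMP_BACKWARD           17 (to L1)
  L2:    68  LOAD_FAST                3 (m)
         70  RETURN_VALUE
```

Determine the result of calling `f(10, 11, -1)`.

LOAD_FAST b → push 11
LOAD_CONST → push 11
BINARY_OP + → 11 + 11 = 22
LOAD_FAST a → push 10
BINARY_OP // → 22 // 10 = 2
STORE_FAST m → m=2
LOAD_CONST → push 0
STORE_FAST i → i=0
LOAD_FAST i → push 0
LOAD_CONST → push 5
COMPARE_OP bool(<) → 0 vs 5 = True
POP_JUMP_IF_FALSE → pop True; no jump
LOAD_FAST_LOAD_FAST m,m → push 2,2
BINARY_OP ^ → 2 ^ 2 = 0
STORE_FAST m → m=0
LOAD_FAST i → push 0
LOAD_CONST → push 1
BINARY_OP + → 0 + 1 = 1
STORE_FAST i → i=1
LOAD_FAST i → push 1
LOAD_CONST → push 5
COMPARE_OP bool(<) → 1 vs 5 = True
POP_JUMP_IF_FALSE → pop True; no jump
LOAD_FAST_LOAD_FAST m,m → push 0,0
BINARY_OP ^ → 0 ^ 0 = 0
STORE_FAST m → m=0
LOAD_FAST i → push 1
LOAD_CONST → push 1
BINARY_OP + → 1 + 1 = 2
STORE_FAST i → i=2
LOAD_FAST i → push 2
LOAD_CONST → push 5
COMPARE_OP bool(<) → 2 vs 5 = True
POP_JUMP_IF_FALSE → pop True; no jump
LOAD_FAST_LOAD_FAST m,m → push 0,0
BINARY_OP ^ → 0 ^ 0 = 0
STORE_FAST m → m=0
LOAD_FAST i → push 2
LOAD_CONST → push 1
BINARY_OP + → 2 + 1 = 3
STORE_FAST i → i=3
LOAD_FAST i → push 3
LOAD_CONST → push 5
COMPARE_OP bool(<) → 3 vs 5 = True
POP_JUMP_IF_FALSE → pop True; no jump
LOAD_FAST_LOAD_FAST m,m → push 0,0
BINARY_OP ^ → 0 ^ 0 = 0
STORE_FAST m → m=0
LOAD_FAST i → push 3
LOAD_CONST → push 1
BINARY_OP + → 3 + 1 = 4
STORE_FAST i → i=4
LOAD_FAST i → push 4
LOAD_CONST → push 5
COMPARE_OP bool(<) → 4 vs 5 = True
POP_JUMP_IF_FALSE → pop True; no jump
LOAD_FAST_LOAD_FAST m,m → push 0,0
BINARY_OP ^ → 0 ^ 0 = 0
STORE_FAST m → m=0
LOAD_FAST i → push 4
LOAD_CONST → push 1
BINARY_OP + → 4 + 1 = 5
STORE_FAST i → i=5
LOAD_FAST i → push 5
LOAD_CONST → push 5
COMPARE_OP bool(<) → 5 vs 5 = False
POP_JUMP_IF_FALSE → pop False; jump
LOAD_FAST m → push 0
RETURN_VALUE → return 0.

0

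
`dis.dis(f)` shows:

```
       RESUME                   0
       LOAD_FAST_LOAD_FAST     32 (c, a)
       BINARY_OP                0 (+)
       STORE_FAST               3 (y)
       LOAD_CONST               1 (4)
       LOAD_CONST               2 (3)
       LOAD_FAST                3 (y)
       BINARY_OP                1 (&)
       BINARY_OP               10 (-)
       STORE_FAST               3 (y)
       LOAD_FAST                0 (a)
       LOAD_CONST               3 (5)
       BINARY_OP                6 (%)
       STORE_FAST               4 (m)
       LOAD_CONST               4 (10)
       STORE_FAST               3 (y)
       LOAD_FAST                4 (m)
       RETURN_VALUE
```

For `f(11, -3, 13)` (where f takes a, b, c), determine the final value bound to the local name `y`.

LOAD_FAST_LOAD_FAST c,a → push 13,11. Stack: [13, 11]
BINARY_OP + → 13 + 11 = 24. Stack: [24]
STORE_FAST y → y=24. Stack: []
LOAD_CONST → push 4. Stack: [4]
LOAD_CONST → push 3. Stack: [4, 3]
LOAD_FAST y → push 24. Stack: [4, 3, 24]
BINARY_OP & → 3 & 24 = 0. Stack: [4, 0]
BINARY_OP - → 4 - 0 = 4. Stack: [4]
STORE_FAST y → y=4. Stack: []
LOAD_FAST a → push 11. Stack: [11]
LOAD_CONST → push 5. Stack: [11, 5]
BINARY_OP % → 11 % 5 = 1. Stack: [1]
STORE_FAST m → m=1. Stack: []
LOAD_CONST → push 10. Stack: [10]
STORE_FAST y → y=10. Stack: []
LOAD_FAST m → push 1. Stack: [1]
RETURN_VALUE → return 1.

10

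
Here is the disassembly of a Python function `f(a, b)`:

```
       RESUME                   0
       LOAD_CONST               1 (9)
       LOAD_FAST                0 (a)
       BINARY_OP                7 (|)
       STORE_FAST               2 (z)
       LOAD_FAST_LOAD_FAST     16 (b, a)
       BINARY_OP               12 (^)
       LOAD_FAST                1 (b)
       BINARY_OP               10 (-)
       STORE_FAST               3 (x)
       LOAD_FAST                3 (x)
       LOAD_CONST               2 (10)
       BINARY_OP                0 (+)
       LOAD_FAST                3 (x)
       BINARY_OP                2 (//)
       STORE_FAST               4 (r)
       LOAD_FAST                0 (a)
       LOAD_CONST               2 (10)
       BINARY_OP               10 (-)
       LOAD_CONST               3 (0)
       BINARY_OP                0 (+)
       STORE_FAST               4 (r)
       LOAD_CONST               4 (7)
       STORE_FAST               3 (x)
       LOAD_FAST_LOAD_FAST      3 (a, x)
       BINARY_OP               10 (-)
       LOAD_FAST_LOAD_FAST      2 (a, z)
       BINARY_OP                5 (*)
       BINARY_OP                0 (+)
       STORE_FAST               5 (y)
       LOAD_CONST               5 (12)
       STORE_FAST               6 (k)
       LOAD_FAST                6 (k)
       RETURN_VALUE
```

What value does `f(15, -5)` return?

12

LOAD_CONST → push 9. Stack: [9]
LOAD_FAST a → push 15. Stack: [9, 15]
BINARY_OP | → 9 | 15 = 15. Stack: [15]
STORE_FAST z → z=15. Stack: []
LOAD_FAST_LOAD_FAST b,a → push -5,15. Stack: [-5, 15]
BINARY_OP ^ → -5 ^ 15 = -12. Stack: [-12]
LOAD_FAST b → push -5. Stack: [-12, -5]
BINARY_OP - → -12 - -5 = -7. Stack: [-7]
STORE_FAST x → x=-7. Stack: []
LOAD_FAST x → push -7. Stack: [-7]
LOAD_CONST → push 10. Stack: [-7, 10]
BINARY_OP + → -7 + 10 = 3. Stack: [3]
LOAD_FAST x → push -7. Stack: [3, -7]
BINARY_OP // → 3 // -7 = -1. Stack: [-1]
STORE_FAST r → r=-1. Stack: []
LOAD_FAST a → push 15. Stack: [15]
LOAD_CONST → push 10. Stack: [15, 10]
BINARY_OP - → 15 - 10 = 5. Stack: [5]
LOAD_CONST → push 0. Stack: [5, 0]
BINARY_OP + → 5 + 0 = 5. Stack: [5]
STORE_FAST r → r=5. Stack: []
LOAD_CONST → push 7. Stack: [7]
STORE_FAST x → x=7. Stack: []
LOAD_FAST_LOAD_FAST a,x → push 15,7. Stack: [15, 7]
BINARY_OP - → 15 - 7 = 8. Stack: [8]
LOAD_FAST_LOAD_FAST a,z → push 15,15. Stack: [8, 15, 15]
BINARY_OP * → 15 * 15 = 225. Stack: [8, 225]
BINARY_OP + → 8 + 225 = 233. Stack: [233]
STORE_FAST y → y=233. Stack: []
LOAD_CONST → push 12. Stack: [12]
STORE_FAST k → k=12. Stack: []
LOAD_FAST k → push 12. Stack: [12]
RETURN_VALUE → return 12.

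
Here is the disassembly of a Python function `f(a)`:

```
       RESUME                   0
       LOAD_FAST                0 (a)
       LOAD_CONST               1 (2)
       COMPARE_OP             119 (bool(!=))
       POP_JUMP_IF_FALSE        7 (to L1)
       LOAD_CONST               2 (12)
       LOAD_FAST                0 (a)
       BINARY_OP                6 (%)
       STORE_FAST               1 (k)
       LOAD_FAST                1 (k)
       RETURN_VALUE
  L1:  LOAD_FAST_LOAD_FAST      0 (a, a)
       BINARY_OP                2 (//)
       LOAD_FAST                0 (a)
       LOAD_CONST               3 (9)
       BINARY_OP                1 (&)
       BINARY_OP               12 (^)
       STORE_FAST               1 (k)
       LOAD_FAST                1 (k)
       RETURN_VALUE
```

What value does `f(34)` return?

LOAD_FAST a → push 34. Stack: [34]
LOAD_CONST → push 2. Stack: [34, 2]
COMPARE_OP bool(!=) → 34 vs 2 = True. Stack: [True]
POP_JUMP_IF_FALSE → pop True; no jump. Stack: []
LOAD_CONST → push 12. Stack: [12]
LOAD_FAST a → push 34. Stack: [12, 34]
BINARY_OP % → 12 % 34 = 12. Stack: [12]
STORE_FAST k → k=12. Stack: []
LOAD_FAST k → push 12. Stack: [12]
RETURN_VALUE → return 12.

12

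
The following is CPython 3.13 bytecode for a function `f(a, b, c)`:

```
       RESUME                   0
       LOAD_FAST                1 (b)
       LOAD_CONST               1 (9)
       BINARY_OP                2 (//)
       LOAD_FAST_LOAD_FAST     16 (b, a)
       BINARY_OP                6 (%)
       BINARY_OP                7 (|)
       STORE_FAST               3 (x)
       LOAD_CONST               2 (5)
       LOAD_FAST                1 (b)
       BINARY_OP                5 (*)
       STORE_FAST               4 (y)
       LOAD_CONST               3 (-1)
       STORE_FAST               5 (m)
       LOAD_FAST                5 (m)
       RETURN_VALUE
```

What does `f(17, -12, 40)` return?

-1

LOAD_FAST b → push -12. Stack: [-12]
LOAD_CONST → push 9. Stack: [-12, 9]
BINARY_OP // → -12 // 9 = -2. Stack: [-2]
LOAD_FAST_LOAD_FAST b,a → push -12,17. Stack: [-2, -12, 17]
BINARY_OP % → -12 % 17 = 5. Stack: [-2, 5]
BINARY_OP | → -2 | 5 = -1. Stack: [-1]
STORE_FAST x → x=-1. Stack: []
LOAD_CONST → push 5. Stack: [5]
LOAD_FAST b → push -12. Stack: [5, -12]
BINARY_OP * → 5 * -12 = -60. Stack: [-60]
STORE_FAST y → y=-60. Stack: []
LOAD_CONST → push -1. Stack: [-1]
STORE_FAST m → m=-1. Stack: []
LOAD_FAST m → push -1. Stack: [-1]
RETURN_VALUE → return -1.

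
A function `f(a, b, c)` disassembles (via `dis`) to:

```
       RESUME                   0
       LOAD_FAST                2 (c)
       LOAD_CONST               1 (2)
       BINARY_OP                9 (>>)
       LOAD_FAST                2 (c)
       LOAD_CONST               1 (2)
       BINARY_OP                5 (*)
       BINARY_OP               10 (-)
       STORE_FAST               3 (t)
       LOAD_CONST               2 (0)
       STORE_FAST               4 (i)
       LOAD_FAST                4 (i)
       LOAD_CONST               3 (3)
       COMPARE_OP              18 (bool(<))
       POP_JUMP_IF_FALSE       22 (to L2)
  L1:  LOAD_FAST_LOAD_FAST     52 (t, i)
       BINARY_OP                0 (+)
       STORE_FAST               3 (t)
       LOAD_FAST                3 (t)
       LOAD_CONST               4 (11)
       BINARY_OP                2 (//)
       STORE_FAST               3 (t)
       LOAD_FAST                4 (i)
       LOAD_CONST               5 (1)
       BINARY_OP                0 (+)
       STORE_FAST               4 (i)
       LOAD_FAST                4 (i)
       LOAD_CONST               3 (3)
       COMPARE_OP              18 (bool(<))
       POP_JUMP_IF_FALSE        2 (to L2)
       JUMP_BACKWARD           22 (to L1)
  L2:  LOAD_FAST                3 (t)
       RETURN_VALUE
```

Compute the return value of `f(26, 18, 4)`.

LOAD_FAST c → push 4. Stack: [4]
LOAD_CONST → push 2. Stack: [4, 2]
BINARY_OP >> → 4 >> 2 = 1. Stack: [1]
LOAD_FAST c → push 4. Stack: [1, 4]
LOAD_CONST → push 2. Stack: [1, 4, 2]
BINARY_OP * → 4 * 2 = 8. Stack: [1, 8]
BINARY_OP - → 1 - 8 = -7. Stack: [-7]
STORE_FAST t → t=-7. Stack: []
LOAD_CONST → push 0. Stack: [0]
STORE_FAST i → i=0. Stack: []
LOAD_FAST i → push 0. Stack: [0]
LOAD_CONST → push 3. Stack: [0, 3]
COMPARE_OP bool(<) → 0 vs 3 = True. Stack: [True]
POP_JUMP_IF_FALSE → pop True; no jump. Stack: []
LOAD_FAST_LOAD_FAST t,i → push -7,0. Stack: [-7, 0]
BINARY_OP + → -7 + 0 = -7. Stack: [-7]
STORE_FAST t → t=-7. Stack: []
LOAD_FAST t → push -7. Stack: [-7]
LOAD_CONST → push 11. Stack: [-7, 11]
BINARY_OP // → -7 // 11 = -1. Stack: [-1]
STORE_FAST t → t=-1. Stack: []
LOAD_FAST i → push 0. Stack: [0]
LOAD_CONST → push 1. Stack: [0, 1]
BINARY_OP + → 0 + 1 = 1. Stack: [1]
STORE_FAST i → i=1. Stack: []
LOAD_FAST i → push 1. Stack: [1]
LOAD_CONST → push 3. Stack: [1, 3]
COMPARE_OP bool(<) → 1 vs 3 = True. Stack: [True]
POP_JUMP_IF_FALSE → pop True; no jump. Stack: []
LOAD_FAST_LOAD_FAST t,i → push -1,1. Stack: [-1, 1]
BINARY_OP + → -1 + 1 = 0. Stack: [0]
STORE_FAST t → t=0. Stack: []
LOAD_FAST t → push 0. Stack: [0]
LOAD_CONST → push 11. Stack: [0, 11]
BINARY_OP // → 0 // 11 = 0. Stack: [0]
STORE_FAST t → t=0. Stack: []
LOAD_FAST i → push 1. Stack: [1]
LOAD_CONST → push 1. Stack: [1, 1]
BINARY_OP + → 1 + 1 = 2. Stack: [2]
STORE_FAST i → i=2. Stack: []
LOAD_FAST i → push 2. Stack: [2]
LOAD_CONST → push 3. Stack: [2, 3]
COMPARE_OP bool(<) → 2 vs 3 = True. Stack: [True]
POP_JUMP_IF_FALSE → pop True; no jump. Stack: []
LOAD_FAST_LOAD_FAST t,i → push 0,2. Stack: [0, 2]
BINARY_OP + → 0 + 2 = 2. Stack: [2]
STORE_FAST t → t=2. Stack: []
LOAD_FAST t → push 2. Stack: [2]
LOAD_CONST → push 11. Stack: [2, 11]
BINARY_OP // → 2 // 11 = 0. Stack: [0]
STORE_FAST t → t=0. Stack: []
LOAD_FAST i → push 2. Stack: [2]
LOAD_CONST → push 1. Stack: [2, 1]
BINARY_OP + → 2 + 1 = 3. Stack: [3]
STORE_FAST i → i=3. Stack: []
LOAD_FAST i → push 3. Stack: [3]
LOAD_CONST → push 3. Stack: [3, 3]
COMPARE_OP bool(<) → 3 vs 3 = False. Stack: [False]
POP_JUMP_IF_FALSE → pop False; jump. Stack: []
LOAD_FAST t → push 0. Stack: [0]
RETURN_VALUE → return 0.

0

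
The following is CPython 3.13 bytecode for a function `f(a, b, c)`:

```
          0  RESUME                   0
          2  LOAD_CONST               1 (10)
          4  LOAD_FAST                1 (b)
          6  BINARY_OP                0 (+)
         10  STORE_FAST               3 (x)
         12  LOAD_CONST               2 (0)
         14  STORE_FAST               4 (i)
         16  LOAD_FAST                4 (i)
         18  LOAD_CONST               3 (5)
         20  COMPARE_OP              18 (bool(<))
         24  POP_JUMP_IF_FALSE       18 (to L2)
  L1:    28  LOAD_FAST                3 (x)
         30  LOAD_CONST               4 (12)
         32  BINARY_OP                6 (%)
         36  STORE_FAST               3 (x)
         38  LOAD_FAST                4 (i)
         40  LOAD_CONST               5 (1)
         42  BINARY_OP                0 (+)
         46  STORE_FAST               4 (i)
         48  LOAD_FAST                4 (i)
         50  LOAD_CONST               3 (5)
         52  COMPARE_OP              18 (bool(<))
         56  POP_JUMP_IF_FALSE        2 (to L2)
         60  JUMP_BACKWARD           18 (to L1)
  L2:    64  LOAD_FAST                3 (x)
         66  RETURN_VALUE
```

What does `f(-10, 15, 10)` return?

1

LOAD_CONST → push 10
LOAD_FAST b → push 15
BINARY_OP + → 10 + 15 = 25
STORE_FAST x → x=25
LOAD_CONST → push 0
STORE_FAST i → i=0
LOAD_FAST i → push 0
LOAD_CONST → push 5
COMPARE_OP bool(<) → 0 vs 5 = True
POP_JUMP_IF_FALSE → pop True; no jump
LOAD_FAST x → push 25
LOAD_CONST → push 12
BINARY_OP % → 25 % 12 = 1
STORE_FAST x → x=1
LOAD_FAST i → push 0
LOAD_CONST → push 1
BINARY_OP + → 0 + 1 = 1
STORE_FAST i → i=1
LOAD_FAST i → push 1
LOAD_CONST → push 5
COMPARE_OP bool(<) → 1 vs 5 = True
POP_JUMP_IF_FALSE → pop True; no jump
LOAD_FAST x → push 1
LOAD_CONST → push 12
BINARY_OP % → 1 % 12 = 1
STORE_FAST x → x=1
LOAD_FAST i → push 1
LOAD_CONST → push 1
BINARY_OP + → 1 + 1 = 2
STORE_FAST i → i=2
LOAD_FAST i → push 2
LOAD_CONST → push 5
COMPARE_OP bool(<) → 2 vs 5 = True
POP_JUMP_IF_FALSE → pop True; no jump
LOAD_FAST x → push 1
LOAD_CONST → push 12
BINARY_OP % → 1 % 12 = 1
STORE_FAST x → x=1
LOAD_FAST i → push 2
LOAD_CONST → push 1
BINARY_OP + → 2 + 1 = 3
STORE_FAST i → i=3
LOAD_FAST i → push 3
LOAD_CONST → push 5
COMPARE_OP bool(<) → 3 vs 5 = True
POP_JUMP_IF_FALSE → pop True; no jump
LOAD_FAST x → push 1
LOAD_CONST → push 12
BINARY_OP % → 1 % 12 = 1
STORE_FAST x → x=1
LOAD_FAST i → push 3
LOAD_CONST → push 1
BINARY_OP + → 3 + 1 = 4
STORE_FAST i → i=4
LOAD_FAST i → push 4
LOAD_CONST → push 5
COMPARE_OP bool(<) → 4 vs 5 = True
POP_JUMP_IF_FALSE → pop True; no jump
LOAD_FAST x → push 1
LOAD_CONST → push 12
BINARY_OP % → 1 % 12 = 1
STORE_FAST x → x=1
LOAD_FAST i → push 4
LOAD_CONST → push 1
BINARY_OP + → 4 + 1 = 5
STORE_FAST i → i=5
LOAD_FAST i → push 5
LOAD_CONST → push 5
COMPARE_OP bool(<) → 5 vs 5 = False
POP_JUMP_IF_FALSE → pop False; jump
LOAD_FAST x → push 1
RETURN_VALUE → return 1.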